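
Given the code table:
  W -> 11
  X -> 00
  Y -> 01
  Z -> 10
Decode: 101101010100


Decoding:
10 -> Z
11 -> W
01 -> Y
01 -> Y
01 -> Y
00 -> X


Result: ZWYYYX


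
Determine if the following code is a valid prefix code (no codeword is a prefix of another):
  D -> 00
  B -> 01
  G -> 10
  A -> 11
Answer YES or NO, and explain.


Checking each pair (does one codeword prefix another?):
  D='00' vs B='01': no prefix
  D='00' vs G='10': no prefix
  D='00' vs A='11': no prefix
  B='01' vs D='00': no prefix
  B='01' vs G='10': no prefix
  B='01' vs A='11': no prefix
  G='10' vs D='00': no prefix
  G='10' vs B='01': no prefix
  G='10' vs A='11': no prefix
  A='11' vs D='00': no prefix
  A='11' vs B='01': no prefix
  A='11' vs G='10': no prefix
No violation found over all pairs.

YES -- this is a valid prefix code. No codeword is a prefix of any other codeword.


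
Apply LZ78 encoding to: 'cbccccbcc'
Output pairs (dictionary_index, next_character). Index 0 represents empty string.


LZ78 encoding steps:
Dictionary: {0: ''}
Step 1: w='' (idx 0), next='c' -> output (0, 'c'), add 'c' as idx 1
Step 2: w='' (idx 0), next='b' -> output (0, 'b'), add 'b' as idx 2
Step 3: w='c' (idx 1), next='c' -> output (1, 'c'), add 'cc' as idx 3
Step 4: w='cc' (idx 3), next='b' -> output (3, 'b'), add 'ccb' as idx 4
Step 5: w='cc' (idx 3), end of input -> output (3, '')


Encoded: [(0, 'c'), (0, 'b'), (1, 'c'), (3, 'b'), (3, '')]


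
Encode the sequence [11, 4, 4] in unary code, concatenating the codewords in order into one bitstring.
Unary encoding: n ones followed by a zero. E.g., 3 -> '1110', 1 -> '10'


Encode each number as n ones followed by a terminating 0:
  11 -> 111111111110 (12 bits)
  4 -> 11110 (5 bits)
  4 -> 11110 (5 bits)
Total length = 12 + 5 + 5 = 22 bits.

Unary([11, 4, 4]) = 1111111111101111011110 (22 bits)


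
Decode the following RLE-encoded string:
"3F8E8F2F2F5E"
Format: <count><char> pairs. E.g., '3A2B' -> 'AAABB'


Expanding each <count><char> pair:
  3F -> 'FFF'
  8E -> 'EEEEEEEE'
  8F -> 'FFFFFFFF'
  2F -> 'FF'
  2F -> 'FF'
  5E -> 'EEEEE'

Decoded = FFFEEEEEEEEFFFFFFFFFFFFEEEEE


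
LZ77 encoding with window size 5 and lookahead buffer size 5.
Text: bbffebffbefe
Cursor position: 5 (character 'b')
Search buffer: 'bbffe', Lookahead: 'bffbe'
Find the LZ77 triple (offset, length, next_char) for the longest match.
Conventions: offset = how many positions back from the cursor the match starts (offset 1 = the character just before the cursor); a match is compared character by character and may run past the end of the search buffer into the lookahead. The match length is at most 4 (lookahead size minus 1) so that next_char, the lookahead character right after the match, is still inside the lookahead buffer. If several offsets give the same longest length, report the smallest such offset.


Try each offset into the search buffer:
  offset=1 (pos 4, char 'e'): match length 0
  offset=2 (pos 3, char 'f'): match length 0
  offset=3 (pos 2, char 'f'): match length 0
  offset=4 (pos 1, char 'b'): match length 3
  offset=5 (pos 0, char 'b'): match length 1
Longest match has length 3 at offset 4.
next_char = character at position 5 + 3 = 8 -> 'b'

Best match: offset=4, length=3 (matching 'bff' starting at position 1)
LZ77 triple: (4, 3, 'b')


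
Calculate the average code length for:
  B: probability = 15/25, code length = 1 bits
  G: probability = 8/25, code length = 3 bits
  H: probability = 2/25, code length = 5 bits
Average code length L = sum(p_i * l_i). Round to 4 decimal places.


Weighted contributions p_i * l_i:
  B: (15/25) * 1 = 15/25
  G: (8/25) * 3 = 24/25
  H: (2/25) * 5 = 10/25
Sum = (15 + 24 + 10)/25 = 49/25

L = 49/25 = 1.9600 bits/symbol


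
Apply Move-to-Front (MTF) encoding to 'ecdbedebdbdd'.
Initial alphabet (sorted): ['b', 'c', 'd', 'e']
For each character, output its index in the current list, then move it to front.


MTF encoding:
'e': index 3 in ['b', 'c', 'd', 'e'] -> ['e', 'b', 'c', 'd']
'c': index 2 in ['e', 'b', 'c', 'd'] -> ['c', 'e', 'b', 'd']
'd': index 3 in ['c', 'e', 'b', 'd'] -> ['d', 'c', 'e', 'b']
'b': index 3 in ['d', 'c', 'e', 'b'] -> ['b', 'd', 'c', 'e']
'e': index 3 in ['b', 'd', 'c', 'e'] -> ['e', 'b', 'd', 'c']
'd': index 2 in ['e', 'b', 'd', 'c'] -> ['d', 'e', 'b', 'c']
'e': index 1 in ['d', 'e', 'b', 'c'] -> ['e', 'd', 'b', 'c']
'b': index 2 in ['e', 'd', 'b', 'c'] -> ['b', 'e', 'd', 'c']
'd': index 2 in ['b', 'e', 'd', 'c'] -> ['d', 'b', 'e', 'c']
'b': index 1 in ['d', 'b', 'e', 'c'] -> ['b', 'd', 'e', 'c']
'd': index 1 in ['b', 'd', 'e', 'c'] -> ['d', 'b', 'e', 'c']
'd': index 0 in ['d', 'b', 'e', 'c'] -> ['d', 'b', 'e', 'c']


Output: [3, 2, 3, 3, 3, 2, 1, 2, 2, 1, 1, 0]


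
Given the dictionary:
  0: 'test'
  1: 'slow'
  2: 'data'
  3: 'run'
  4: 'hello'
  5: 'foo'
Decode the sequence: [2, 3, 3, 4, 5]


Look up each index in the dictionary:
  2 -> 'data'
  3 -> 'run'
  3 -> 'run'
  4 -> 'hello'
  5 -> 'foo'

Decoded: "data run run hello foo"


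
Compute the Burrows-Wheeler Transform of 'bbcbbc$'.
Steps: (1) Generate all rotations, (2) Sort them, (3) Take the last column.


Rotations (sorted):
  0: $bbcbbc -> last char: c
  1: bbc$bbc -> last char: c
  2: bbcbbc$ -> last char: $
  3: bc$bbcb -> last char: b
  4: bcbbc$b -> last char: b
  5: c$bbcbb -> last char: b
  6: cbbc$bb -> last char: b


BWT = cc$bbbb


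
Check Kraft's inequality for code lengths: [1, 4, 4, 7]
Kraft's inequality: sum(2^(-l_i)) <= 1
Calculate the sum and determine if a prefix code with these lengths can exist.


Sum = 2^(-1) + 2^(-4) + 2^(-4) + 2^(-7)
    = 0.5 + 0.0625 + 0.0625 + 0.0078125
    = 81/128 = 0.6328125
Since 0.6328125 <= 1, Kraft's inequality IS satisfied.
A prefix code with these lengths CAN exist.

Kraft sum = 0.6328125. Satisfied.


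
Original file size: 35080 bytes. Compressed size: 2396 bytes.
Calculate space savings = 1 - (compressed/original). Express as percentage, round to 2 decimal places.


ratio = compressed/original = 2396/35080 = 0.068301
savings = 1 - ratio = 1 - 0.068301 = 0.931699
as a percentage: 0.931699 * 100 = 93.17%

Space savings = 1 - 2396/35080 = 93.17%


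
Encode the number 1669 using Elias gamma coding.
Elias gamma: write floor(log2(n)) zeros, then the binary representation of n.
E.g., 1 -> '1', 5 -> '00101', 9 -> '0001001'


num_bits = floor(log2(1669)) + 1 = 11
leading_zeros = num_bits - 1 = 10
binary(1669) = 11010000101

Elias gamma(1669) = '0000000000' + '11010000101' = 000000000011010000101 (21 bits)


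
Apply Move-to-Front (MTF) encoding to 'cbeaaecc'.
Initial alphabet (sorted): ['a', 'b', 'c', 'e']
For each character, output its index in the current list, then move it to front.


MTF encoding:
'c': index 2 in ['a', 'b', 'c', 'e'] -> ['c', 'a', 'b', 'e']
'b': index 2 in ['c', 'a', 'b', 'e'] -> ['b', 'c', 'a', 'e']
'e': index 3 in ['b', 'c', 'a', 'e'] -> ['e', 'b', 'c', 'a']
'a': index 3 in ['e', 'b', 'c', 'a'] -> ['a', 'e', 'b', 'c']
'a': index 0 in ['a', 'e', 'b', 'c'] -> ['a', 'e', 'b', 'c']
'e': index 1 in ['a', 'e', 'b', 'c'] -> ['e', 'a', 'b', 'c']
'c': index 3 in ['e', 'a', 'b', 'c'] -> ['c', 'e', 'a', 'b']
'c': index 0 in ['c', 'e', 'a', 'b'] -> ['c', 'e', 'a', 'b']


Output: [2, 2, 3, 3, 0, 1, 3, 0]


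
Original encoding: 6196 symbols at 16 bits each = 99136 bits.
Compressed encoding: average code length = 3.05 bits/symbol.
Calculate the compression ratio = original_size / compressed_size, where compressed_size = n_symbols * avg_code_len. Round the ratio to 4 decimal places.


original_size = n_symbols * orig_bits = 6196 * 16 = 99136 bits
compressed_size = n_symbols * avg_code_len = 6196 * 3.05 = 18897.8 bits
ratio = original_size / compressed_size = 99136 / 18897.8 = 5.2459

Compression ratio = 5.2459


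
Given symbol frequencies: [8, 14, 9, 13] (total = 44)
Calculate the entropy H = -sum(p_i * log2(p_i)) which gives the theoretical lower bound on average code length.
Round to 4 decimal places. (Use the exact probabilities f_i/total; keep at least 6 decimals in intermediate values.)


Per-symbol terms -p_i * log2(p_i) with p_i = f_i/44:
  p = 8/44 = 0.181818: log2(p) = -2.459432, -p*log2(p) = 0.447169
  p = 14/44 = 0.318182: log2(p) = -1.652077, -p*log2(p) = 0.525661
  p = 9/44 = 0.204545: log2(p) = -2.289507, -p*log2(p) = 0.468308
  p = 13/44 = 0.295455: log2(p) = -1.758992, -p*log2(p) = 0.519702
H = 0.447169 + 0.525661 + 0.468308 + 0.519702 = 1.960840

H = 1.9608 bits/symbol


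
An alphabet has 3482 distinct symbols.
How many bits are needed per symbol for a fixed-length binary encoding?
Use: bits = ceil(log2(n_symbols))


log2(3482) = 11.7657
Bracket: 2^11 = 2048 < 3482 <= 2^12 = 4096
So ceil(log2(3482)) = 12

bits = ceil(log2(3482)) = ceil(11.7657) = 12 bits


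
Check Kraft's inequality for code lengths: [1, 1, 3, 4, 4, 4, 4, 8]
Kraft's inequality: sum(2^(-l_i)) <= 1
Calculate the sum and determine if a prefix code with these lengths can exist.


Sum = 2^(-1) + 2^(-1) + 2^(-3) + 2^(-4) + 2^(-4) + 2^(-4) + 2^(-4) + 2^(-8)
    = 0.5 + 0.5 + 0.125 + 0.0625 + 0.0625 + 0.0625 + 0.0625 + 0.00390625
    = 353/256 = 1.37890625
Since 1.37890625 > 1, Kraft's inequality is NOT satisfied.
A prefix code with these lengths CANNOT exist.

Kraft sum = 1.37890625. Not satisfied.


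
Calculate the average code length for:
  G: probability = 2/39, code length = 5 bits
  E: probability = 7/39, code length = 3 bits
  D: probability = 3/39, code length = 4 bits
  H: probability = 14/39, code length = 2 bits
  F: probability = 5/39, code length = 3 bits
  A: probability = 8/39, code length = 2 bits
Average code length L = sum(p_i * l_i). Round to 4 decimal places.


Weighted contributions p_i * l_i:
  G: (2/39) * 5 = 10/39
  E: (7/39) * 3 = 21/39
  D: (3/39) * 4 = 12/39
  H: (14/39) * 2 = 28/39
  F: (5/39) * 3 = 15/39
  A: (8/39) * 2 = 16/39
Sum = (10 + 21 + 12 + 28 + 15 + 16)/39 = 102/39

L = 102/39 = 2.6154 bits/symbol


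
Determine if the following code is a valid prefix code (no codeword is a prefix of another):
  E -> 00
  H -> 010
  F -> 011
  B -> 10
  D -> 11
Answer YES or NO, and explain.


Checking each pair (does one codeword prefix another?):
  E='00' vs H='010': no prefix
  E='00' vs F='011': no prefix
  E='00' vs B='10': no prefix
  E='00' vs D='11': no prefix
  H='010' vs E='00': no prefix
  H='010' vs F='011': no prefix
  H='010' vs B='10': no prefix
  H='010' vs D='11': no prefix
  F='011' vs E='00': no prefix
  F='011' vs H='010': no prefix
  F='011' vs B='10': no prefix
  F='011' vs D='11': no prefix
  B='10' vs E='00': no prefix
  B='10' vs H='010': no prefix
  B='10' vs F='011': no prefix
  B='10' vs D='11': no prefix
  D='11' vs E='00': no prefix
  D='11' vs H='010': no prefix
  D='11' vs F='011': no prefix
  D='11' vs B='10': no prefix
No violation found over all pairs.

YES -- this is a valid prefix code. No codeword is a prefix of any other codeword.


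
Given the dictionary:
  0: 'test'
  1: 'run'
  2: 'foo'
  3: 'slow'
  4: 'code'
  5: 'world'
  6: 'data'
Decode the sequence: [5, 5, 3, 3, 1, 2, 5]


Look up each index in the dictionary:
  5 -> 'world'
  5 -> 'world'
  3 -> 'slow'
  3 -> 'slow'
  1 -> 'run'
  2 -> 'foo'
  5 -> 'world'

Decoded: "world world slow slow run foo world"


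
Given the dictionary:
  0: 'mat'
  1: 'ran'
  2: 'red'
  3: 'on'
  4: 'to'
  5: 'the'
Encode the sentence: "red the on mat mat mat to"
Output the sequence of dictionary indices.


Look up each word in the dictionary:
  'red' -> 2
  'the' -> 5
  'on' -> 3
  'mat' -> 0
  'mat' -> 0
  'mat' -> 0
  'to' -> 4

Encoded: [2, 5, 3, 0, 0, 0, 4]


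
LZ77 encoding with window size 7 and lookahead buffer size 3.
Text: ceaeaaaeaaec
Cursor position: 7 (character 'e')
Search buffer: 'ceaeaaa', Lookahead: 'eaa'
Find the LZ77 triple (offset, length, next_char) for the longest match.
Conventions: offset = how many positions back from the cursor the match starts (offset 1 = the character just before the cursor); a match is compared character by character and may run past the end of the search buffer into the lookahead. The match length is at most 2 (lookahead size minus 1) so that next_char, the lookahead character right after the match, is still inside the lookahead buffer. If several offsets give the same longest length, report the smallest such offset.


Try each offset into the search buffer:
  offset=1 (pos 6, char 'a'): match length 0
  offset=2 (pos 5, char 'a'): match length 0
  offset=3 (pos 4, char 'a'): match length 0
  offset=4 (pos 3, char 'e'): match length 2
  offset=5 (pos 2, char 'a'): match length 0
  offset=6 (pos 1, char 'e'): match length 2
  offset=7 (pos 0, char 'c'): match length 0
Longest match has length 2, found at offsets 4, 6; take the smallest, offset 4.
next_char = character at position 7 + 2 = 9 -> 'a'

Best match: offset=4, length=2 (matching 'ea' starting at position 3)
LZ77 triple: (4, 2, 'a')


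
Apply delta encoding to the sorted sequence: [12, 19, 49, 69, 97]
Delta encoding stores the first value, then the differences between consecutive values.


First value: 12
Deltas:
  19 - 12 = 7
  49 - 19 = 30
  69 - 49 = 20
  97 - 69 = 28


Delta encoded: [12, 7, 30, 20, 28]


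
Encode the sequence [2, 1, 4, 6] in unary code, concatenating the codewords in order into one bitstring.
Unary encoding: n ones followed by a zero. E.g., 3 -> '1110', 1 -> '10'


Encode each number as n ones followed by a terminating 0:
  2 -> 110 (3 bits)
  1 -> 10 (2 bits)
  4 -> 11110 (5 bits)
  6 -> 1111110 (7 bits)
Total length = 3 + 2 + 5 + 7 = 17 bits.

Unary([2, 1, 4, 6]) = 11010111101111110 (17 bits)


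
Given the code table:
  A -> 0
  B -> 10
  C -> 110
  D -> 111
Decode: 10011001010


Decoding:
10 -> B
0 -> A
110 -> C
0 -> A
10 -> B
10 -> B


Result: BACABB


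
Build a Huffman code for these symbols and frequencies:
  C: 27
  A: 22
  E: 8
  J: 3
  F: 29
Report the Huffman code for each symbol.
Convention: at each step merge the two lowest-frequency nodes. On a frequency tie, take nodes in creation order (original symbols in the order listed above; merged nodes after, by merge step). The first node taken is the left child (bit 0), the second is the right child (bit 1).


Huffman tree construction:
Step 1: Merge J(3) + E(8) = 11
Step 2: Merge (J+E)(11) + A(22) = 33
Step 3: Merge C(27) + F(29) = 56
Step 4: Merge ((J+E)+A)(33) + (C+F)(56) = 89
Read each symbol's code off the tree from the root (left child = 0, right child = 1).

Codes:
  C: 10 (length 2)
  A: 01 (length 2)
  E: 001 (length 3)
  J: 000 (length 3)
  F: 11 (length 2)
Average code length: 189/89 = 2.1236 bits/symbol


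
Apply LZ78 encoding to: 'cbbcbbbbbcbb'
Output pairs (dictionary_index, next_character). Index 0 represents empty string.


LZ78 encoding steps:
Dictionary: {0: ''}
Step 1: w='' (idx 0), next='c' -> output (0, 'c'), add 'c' as idx 1
Step 2: w='' (idx 0), next='b' -> output (0, 'b'), add 'b' as idx 2
Step 3: w='b' (idx 2), next='c' -> output (2, 'c'), add 'bc' as idx 3
Step 4: w='b' (idx 2), next='b' -> output (2, 'b'), add 'bb' as idx 4
Step 5: w='bb' (idx 4), next='b' -> output (4, 'b'), add 'bbb' as idx 5
Step 6: w='c' (idx 1), next='b' -> output (1, 'b'), add 'cb' as idx 6
Step 7: w='b' (idx 2), end of input -> output (2, '')


Encoded: [(0, 'c'), (0, 'b'), (2, 'c'), (2, 'b'), (4, 'b'), (1, 'b'), (2, '')]


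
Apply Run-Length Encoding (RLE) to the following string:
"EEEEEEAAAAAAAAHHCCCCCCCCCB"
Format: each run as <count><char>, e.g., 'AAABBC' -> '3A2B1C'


Scanning runs left to right:
  i=0: run of 'E' x 6 -> '6E'
  i=6: run of 'A' x 8 -> '8A'
  i=14: run of 'H' x 2 -> '2H'
  i=16: run of 'C' x 9 -> '9C'
  i=25: run of 'B' x 1 -> '1B'

RLE = 6E8A2H9C1B


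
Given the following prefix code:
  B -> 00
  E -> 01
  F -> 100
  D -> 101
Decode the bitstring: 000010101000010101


Decoding step by step:
Bits 00 -> B
Bits 00 -> B
Bits 101 -> D
Bits 01 -> E
Bits 00 -> B
Bits 00 -> B
Bits 101 -> D
Bits 01 -> E


Decoded message: BBDEBBDE


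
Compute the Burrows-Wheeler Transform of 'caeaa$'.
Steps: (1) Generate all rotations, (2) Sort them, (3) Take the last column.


Rotations (sorted):
  0: $caeaa -> last char: a
  1: a$caea -> last char: a
  2: aa$cae -> last char: e
  3: aeaa$c -> last char: c
  4: caeaa$ -> last char: $
  5: eaa$ca -> last char: a


BWT = aaec$a


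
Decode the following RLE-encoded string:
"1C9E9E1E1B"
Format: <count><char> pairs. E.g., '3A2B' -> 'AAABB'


Expanding each <count><char> pair:
  1C -> 'C'
  9E -> 'EEEEEEEEE'
  9E -> 'EEEEEEEEE'
  1E -> 'E'
  1B -> 'B'

Decoded = CEEEEEEEEEEEEEEEEEEEB


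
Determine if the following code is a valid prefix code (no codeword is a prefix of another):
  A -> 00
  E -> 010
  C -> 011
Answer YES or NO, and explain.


Checking each pair (does one codeword prefix another?):
  A='00' vs E='010': no prefix
  A='00' vs C='011': no prefix
  E='010' vs A='00': no prefix
  E='010' vs C='011': no prefix
  C='011' vs A='00': no prefix
  C='011' vs E='010': no prefix
No violation found over all pairs.

YES -- this is a valid prefix code. No codeword is a prefix of any other codeword.


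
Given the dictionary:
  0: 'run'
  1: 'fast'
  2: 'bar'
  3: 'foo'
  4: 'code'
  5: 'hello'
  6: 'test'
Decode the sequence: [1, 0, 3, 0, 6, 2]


Look up each index in the dictionary:
  1 -> 'fast'
  0 -> 'run'
  3 -> 'foo'
  0 -> 'run'
  6 -> 'test'
  2 -> 'bar'

Decoded: "fast run foo run test bar"


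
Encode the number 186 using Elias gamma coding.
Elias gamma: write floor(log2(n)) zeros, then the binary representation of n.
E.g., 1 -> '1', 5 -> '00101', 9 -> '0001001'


num_bits = floor(log2(186)) + 1 = 8
leading_zeros = num_bits - 1 = 7
binary(186) = 10111010

Elias gamma(186) = '0000000' + '10111010' = 000000010111010 (15 bits)


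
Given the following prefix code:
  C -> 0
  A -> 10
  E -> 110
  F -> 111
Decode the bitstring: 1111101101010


Decoding step by step:
Bits 111 -> F
Bits 110 -> E
Bits 110 -> E
Bits 10 -> A
Bits 10 -> A


Decoded message: FEEAA


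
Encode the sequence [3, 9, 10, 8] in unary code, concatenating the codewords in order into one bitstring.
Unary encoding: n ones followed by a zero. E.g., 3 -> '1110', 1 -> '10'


Encode each number as n ones followed by a terminating 0:
  3 -> 1110 (4 bits)
  9 -> 1111111110 (10 bits)
  10 -> 11111111110 (11 bits)
  8 -> 111111110 (9 bits)
Total length = 4 + 10 + 11 + 9 = 34 bits.

Unary([3, 9, 10, 8]) = 1110111111111011111111110111111110 (34 bits)


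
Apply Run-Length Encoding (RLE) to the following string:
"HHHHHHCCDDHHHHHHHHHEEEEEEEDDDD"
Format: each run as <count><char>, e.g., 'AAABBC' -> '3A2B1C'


Scanning runs left to right:
  i=0: run of 'H' x 6 -> '6H'
  i=6: run of 'C' x 2 -> '2C'
  i=8: run of 'D' x 2 -> '2D'
  i=10: run of 'H' x 9 -> '9H'
  i=19: run of 'E' x 7 -> '7E'
  i=26: run of 'D' x 4 -> '4D'

RLE = 6H2C2D9H7E4D


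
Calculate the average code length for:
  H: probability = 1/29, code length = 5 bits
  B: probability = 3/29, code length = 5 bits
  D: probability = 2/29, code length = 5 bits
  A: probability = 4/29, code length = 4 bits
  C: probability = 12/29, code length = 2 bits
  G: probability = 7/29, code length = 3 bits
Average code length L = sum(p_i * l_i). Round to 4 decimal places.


Weighted contributions p_i * l_i:
  H: (1/29) * 5 = 5/29
  B: (3/29) * 5 = 15/29
  D: (2/29) * 5 = 10/29
  A: (4/29) * 4 = 16/29
  C: (12/29) * 2 = 24/29
  G: (7/29) * 3 = 21/29
Sum = (5 + 15 + 10 + 16 + 24 + 21)/29 = 91/29

L = 91/29 = 3.1379 bits/symbol


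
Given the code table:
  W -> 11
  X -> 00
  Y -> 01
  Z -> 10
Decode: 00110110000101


Decoding:
00 -> X
11 -> W
01 -> Y
10 -> Z
00 -> X
01 -> Y
01 -> Y


Result: XWYZXYY


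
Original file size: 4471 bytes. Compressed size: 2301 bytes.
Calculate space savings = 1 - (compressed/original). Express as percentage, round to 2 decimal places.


ratio = compressed/original = 2301/4471 = 0.51465
savings = 1 - ratio = 1 - 0.51465 = 0.48535
as a percentage: 0.48535 * 100 = 48.54%

Space savings = 1 - 2301/4471 = 48.54%


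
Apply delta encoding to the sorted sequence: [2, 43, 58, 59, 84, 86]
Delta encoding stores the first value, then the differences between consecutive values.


First value: 2
Deltas:
  43 - 2 = 41
  58 - 43 = 15
  59 - 58 = 1
  84 - 59 = 25
  86 - 84 = 2


Delta encoded: [2, 41, 15, 1, 25, 2]


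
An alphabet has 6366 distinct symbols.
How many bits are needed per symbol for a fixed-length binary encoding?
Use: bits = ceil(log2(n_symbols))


log2(6366) = 12.6362
Bracket: 2^12 = 4096 < 6366 <= 2^13 = 8192
So ceil(log2(6366)) = 13

bits = ceil(log2(6366)) = ceil(12.6362) = 13 bits


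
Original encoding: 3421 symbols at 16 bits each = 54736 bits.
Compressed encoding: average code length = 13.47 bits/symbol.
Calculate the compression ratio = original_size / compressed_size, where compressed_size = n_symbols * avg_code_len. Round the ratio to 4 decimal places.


original_size = n_symbols * orig_bits = 3421 * 16 = 54736 bits
compressed_size = n_symbols * avg_code_len = 3421 * 13.47 = 46080.87 bits
ratio = original_size / compressed_size = 54736 / 46080.87 = 1.1878

Compression ratio = 1.1878


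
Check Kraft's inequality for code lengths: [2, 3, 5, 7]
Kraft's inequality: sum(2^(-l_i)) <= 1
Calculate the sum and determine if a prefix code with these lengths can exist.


Sum = 2^(-2) + 2^(-3) + 2^(-5) + 2^(-7)
    = 0.25 + 0.125 + 0.03125 + 0.0078125
    = 53/128 = 0.4140625
Since 0.4140625 <= 1, Kraft's inequality IS satisfied.
A prefix code with these lengths CAN exist.

Kraft sum = 0.4140625. Satisfied.


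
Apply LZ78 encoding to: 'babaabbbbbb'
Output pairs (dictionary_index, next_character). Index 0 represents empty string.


LZ78 encoding steps:
Dictionary: {0: ''}
Step 1: w='' (idx 0), next='b' -> output (0, 'b'), add 'b' as idx 1
Step 2: w='' (idx 0), next='a' -> output (0, 'a'), add 'a' as idx 2
Step 3: w='b' (idx 1), next='a' -> output (1, 'a'), add 'ba' as idx 3
Step 4: w='a' (idx 2), next='b' -> output (2, 'b'), add 'ab' as idx 4
Step 5: w='b' (idx 1), next='b' -> output (1, 'b'), add 'bb' as idx 5
Step 6: w='bb' (idx 5), next='b' -> output (5, 'b'), add 'bbb' as idx 6


Encoded: [(0, 'b'), (0, 'a'), (1, 'a'), (2, 'b'), (1, 'b'), (5, 'b')]


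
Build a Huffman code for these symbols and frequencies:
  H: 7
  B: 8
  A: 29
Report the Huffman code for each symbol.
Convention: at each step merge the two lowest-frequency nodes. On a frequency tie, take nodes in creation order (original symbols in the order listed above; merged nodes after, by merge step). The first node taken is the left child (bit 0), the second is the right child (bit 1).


Huffman tree construction:
Step 1: Merge H(7) + B(8) = 15
Step 2: Merge (H+B)(15) + A(29) = 44
Read each symbol's code off the tree from the root (left child = 0, right child = 1).

Codes:
  H: 00 (length 2)
  B: 01 (length 2)
  A: 1 (length 1)
Average code length: 59/44 = 1.3409 bits/symbol


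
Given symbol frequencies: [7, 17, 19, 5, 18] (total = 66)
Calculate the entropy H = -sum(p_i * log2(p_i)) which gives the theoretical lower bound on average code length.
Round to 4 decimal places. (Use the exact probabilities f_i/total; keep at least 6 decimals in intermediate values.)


Per-symbol terms -p_i * log2(p_i) with p_i = f_i/66:
  p = 7/66 = 0.106061: log2(p) = -3.237039, -p*log2(p) = 0.343322
  p = 17/66 = 0.257576: log2(p) = -1.956931, -p*log2(p) = 0.504058
  p = 19/66 = 0.287879: log2(p) = -1.796467, -p*log2(p) = 0.517165
  p = 5/66 = 0.075758: log2(p) = -3.722466, -p*log2(p) = 0.282005
  p = 18/66 = 0.272727: log2(p) = -1.874469, -p*log2(p) = 0.511219
H = 0.343322 + 0.504058 + 0.517165 + 0.282005 + 0.511219 = 2.157769

H = 2.1578 bits/symbol


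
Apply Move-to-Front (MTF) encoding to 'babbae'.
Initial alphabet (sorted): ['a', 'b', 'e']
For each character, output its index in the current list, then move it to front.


MTF encoding:
'b': index 1 in ['a', 'b', 'e'] -> ['b', 'a', 'e']
'a': index 1 in ['b', 'a', 'e'] -> ['a', 'b', 'e']
'b': index 1 in ['a', 'b', 'e'] -> ['b', 'a', 'e']
'b': index 0 in ['b', 'a', 'e'] -> ['b', 'a', 'e']
'a': index 1 in ['b', 'a', 'e'] -> ['a', 'b', 'e']
'e': index 2 in ['a', 'b', 'e'] -> ['e', 'a', 'b']


Output: [1, 1, 1, 0, 1, 2]


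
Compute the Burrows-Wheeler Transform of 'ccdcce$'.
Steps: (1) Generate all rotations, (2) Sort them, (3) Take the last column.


Rotations (sorted):
  0: $ccdcce -> last char: e
  1: ccdcce$ -> last char: $
  2: cce$ccd -> last char: d
  3: cdcce$c -> last char: c
  4: ce$ccdc -> last char: c
  5: dcce$cc -> last char: c
  6: e$ccdcc -> last char: c


BWT = e$dcccc


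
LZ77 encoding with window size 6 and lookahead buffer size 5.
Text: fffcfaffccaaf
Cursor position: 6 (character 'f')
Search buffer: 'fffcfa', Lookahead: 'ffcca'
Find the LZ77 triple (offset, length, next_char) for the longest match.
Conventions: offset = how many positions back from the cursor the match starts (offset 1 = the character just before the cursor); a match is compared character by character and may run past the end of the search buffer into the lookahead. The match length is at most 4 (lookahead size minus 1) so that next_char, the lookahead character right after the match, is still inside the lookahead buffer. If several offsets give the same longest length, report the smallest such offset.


Try each offset into the search buffer:
  offset=1 (pos 5, char 'a'): match length 0
  offset=2 (pos 4, char 'f'): match length 1
  offset=3 (pos 3, char 'c'): match length 0
  offset=4 (pos 2, char 'f'): match length 1
  offset=5 (pos 1, char 'f'): match length 3
  offset=6 (pos 0, char 'f'): match length 2
Longest match has length 3 at offset 5.
next_char = character at position 6 + 3 = 9 -> 'c'

Best match: offset=5, length=3 (matching 'ffc' starting at position 1)
LZ77 triple: (5, 3, 'c')


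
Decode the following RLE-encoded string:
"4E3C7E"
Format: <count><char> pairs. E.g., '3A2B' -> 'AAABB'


Expanding each <count><char> pair:
  4E -> 'EEEE'
  3C -> 'CCC'
  7E -> 'EEEEEEE'

Decoded = EEEECCCEEEEEEE


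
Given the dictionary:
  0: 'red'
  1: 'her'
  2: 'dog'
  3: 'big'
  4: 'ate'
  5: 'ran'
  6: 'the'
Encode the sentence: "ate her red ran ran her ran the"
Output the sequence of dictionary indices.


Look up each word in the dictionary:
  'ate' -> 4
  'her' -> 1
  'red' -> 0
  'ran' -> 5
  'ran' -> 5
  'her' -> 1
  'ran' -> 5
  'the' -> 6

Encoded: [4, 1, 0, 5, 5, 1, 5, 6]


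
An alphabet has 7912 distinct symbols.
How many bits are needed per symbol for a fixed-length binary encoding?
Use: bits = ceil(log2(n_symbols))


log2(7912) = 12.9498
Bracket: 2^12 = 4096 < 7912 <= 2^13 = 8192
So ceil(log2(7912)) = 13

bits = ceil(log2(7912)) = ceil(12.9498) = 13 bits


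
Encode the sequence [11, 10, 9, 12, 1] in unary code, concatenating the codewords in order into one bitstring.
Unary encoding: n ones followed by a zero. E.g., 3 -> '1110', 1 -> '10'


Encode each number as n ones followed by a terminating 0:
  11 -> 111111111110 (12 bits)
  10 -> 11111111110 (11 bits)
  9 -> 1111111110 (10 bits)
  12 -> 1111111111110 (13 bits)
  1 -> 10 (2 bits)
Total length = 12 + 11 + 10 + 13 + 2 = 48 bits.

Unary([11, 10, 9, 12, 1]) = 111111111110111111111101111111110111111111111010 (48 bits)


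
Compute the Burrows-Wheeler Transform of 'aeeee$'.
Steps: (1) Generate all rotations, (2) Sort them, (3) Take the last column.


Rotations (sorted):
  0: $aeeee -> last char: e
  1: aeeee$ -> last char: $
  2: e$aeee -> last char: e
  3: ee$aee -> last char: e
  4: eee$ae -> last char: e
  5: eeee$a -> last char: a


BWT = e$eeea


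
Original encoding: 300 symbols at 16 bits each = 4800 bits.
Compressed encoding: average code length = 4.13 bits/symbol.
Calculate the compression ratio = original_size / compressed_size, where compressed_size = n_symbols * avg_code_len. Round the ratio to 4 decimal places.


original_size = n_symbols * orig_bits = 300 * 16 = 4800 bits
compressed_size = n_symbols * avg_code_len = 300 * 4.13 = 1239.0 bits
ratio = original_size / compressed_size = 4800 / 1239.0 = 3.8741

Compression ratio = 3.8741


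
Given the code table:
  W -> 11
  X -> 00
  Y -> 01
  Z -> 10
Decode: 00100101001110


Decoding:
00 -> X
10 -> Z
01 -> Y
01 -> Y
00 -> X
11 -> W
10 -> Z


Result: XZYYXWZ


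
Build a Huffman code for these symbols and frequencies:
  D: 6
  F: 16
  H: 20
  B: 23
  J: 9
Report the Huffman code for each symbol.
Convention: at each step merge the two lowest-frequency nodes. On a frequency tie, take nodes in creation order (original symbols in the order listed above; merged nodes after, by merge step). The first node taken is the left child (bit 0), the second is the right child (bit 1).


Huffman tree construction:
Step 1: Merge D(6) + J(9) = 15
Step 2: Merge (D+J)(15) + F(16) = 31
Step 3: Merge H(20) + B(23) = 43
Step 4: Merge ((D+J)+F)(31) + (H+B)(43) = 74
Read each symbol's code off the tree from the root (left child = 0, right child = 1).

Codes:
  D: 000 (length 3)
  F: 01 (length 2)
  H: 10 (length 2)
  B: 11 (length 2)
  J: 001 (length 3)
Average code length: 163/74 = 2.2027 bits/symbol


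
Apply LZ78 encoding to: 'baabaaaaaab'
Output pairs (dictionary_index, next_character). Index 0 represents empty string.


LZ78 encoding steps:
Dictionary: {0: ''}
Step 1: w='' (idx 0), next='b' -> output (0, 'b'), add 'b' as idx 1
Step 2: w='' (idx 0), next='a' -> output (0, 'a'), add 'a' as idx 2
Step 3: w='a' (idx 2), next='b' -> output (2, 'b'), add 'ab' as idx 3
Step 4: w='a' (idx 2), next='a' -> output (2, 'a'), add 'aa' as idx 4
Step 5: w='aa' (idx 4), next='a' -> output (4, 'a'), add 'aaa' as idx 5
Step 6: w='ab' (idx 3), end of input -> output (3, '')


Encoded: [(0, 'b'), (0, 'a'), (2, 'b'), (2, 'a'), (4, 'a'), (3, '')]


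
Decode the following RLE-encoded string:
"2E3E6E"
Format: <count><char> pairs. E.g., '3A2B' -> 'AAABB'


Expanding each <count><char> pair:
  2E -> 'EE'
  3E -> 'EEE'
  6E -> 'EEEEEE'

Decoded = EEEEEEEEEEE


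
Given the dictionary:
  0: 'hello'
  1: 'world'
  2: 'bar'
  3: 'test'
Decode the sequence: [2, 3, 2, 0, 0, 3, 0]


Look up each index in the dictionary:
  2 -> 'bar'
  3 -> 'test'
  2 -> 'bar'
  0 -> 'hello'
  0 -> 'hello'
  3 -> 'test'
  0 -> 'hello'

Decoded: "bar test bar hello hello test hello"


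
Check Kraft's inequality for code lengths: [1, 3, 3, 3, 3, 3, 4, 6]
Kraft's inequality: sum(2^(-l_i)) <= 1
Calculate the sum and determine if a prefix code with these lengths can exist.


Sum = 2^(-1) + 2^(-3) + 2^(-3) + 2^(-3) + 2^(-3) + 2^(-3) + 2^(-4) + 2^(-6)
    = 0.5 + 0.125 + 0.125 + 0.125 + 0.125 + 0.125 + 0.0625 + 0.015625
    = 77/64 = 1.203125
Since 1.203125 > 1, Kraft's inequality is NOT satisfied.
A prefix code with these lengths CANNOT exist.

Kraft sum = 1.203125. Not satisfied.


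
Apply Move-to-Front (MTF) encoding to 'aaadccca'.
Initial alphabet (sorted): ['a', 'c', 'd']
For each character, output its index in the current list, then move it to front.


MTF encoding:
'a': index 0 in ['a', 'c', 'd'] -> ['a', 'c', 'd']
'a': index 0 in ['a', 'c', 'd'] -> ['a', 'c', 'd']
'a': index 0 in ['a', 'c', 'd'] -> ['a', 'c', 'd']
'd': index 2 in ['a', 'c', 'd'] -> ['d', 'a', 'c']
'c': index 2 in ['d', 'a', 'c'] -> ['c', 'd', 'a']
'c': index 0 in ['c', 'd', 'a'] -> ['c', 'd', 'a']
'c': index 0 in ['c', 'd', 'a'] -> ['c', 'd', 'a']
'a': index 2 in ['c', 'd', 'a'] -> ['a', 'c', 'd']


Output: [0, 0, 0, 2, 2, 0, 0, 2]


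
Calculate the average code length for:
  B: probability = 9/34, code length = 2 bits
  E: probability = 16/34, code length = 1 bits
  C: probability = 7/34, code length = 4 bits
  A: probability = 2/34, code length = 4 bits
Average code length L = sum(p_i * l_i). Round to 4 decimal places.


Weighted contributions p_i * l_i:
  B: (9/34) * 2 = 18/34
  E: (16/34) * 1 = 16/34
  C: (7/34) * 4 = 28/34
  A: (2/34) * 4 = 8/34
Sum = (18 + 16 + 28 + 8)/34 = 70/34

L = 70/34 = 2.0588 bits/symbol


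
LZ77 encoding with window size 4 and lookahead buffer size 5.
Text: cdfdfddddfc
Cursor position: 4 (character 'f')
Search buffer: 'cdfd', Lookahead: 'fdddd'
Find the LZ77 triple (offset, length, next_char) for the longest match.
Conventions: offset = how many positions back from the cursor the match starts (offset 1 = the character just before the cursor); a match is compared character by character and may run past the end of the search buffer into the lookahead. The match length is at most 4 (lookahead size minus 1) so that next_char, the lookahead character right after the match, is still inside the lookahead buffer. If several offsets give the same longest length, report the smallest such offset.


Try each offset into the search buffer:
  offset=1 (pos 3, char 'd'): match length 0
  offset=2 (pos 2, char 'f'): match length 2
  offset=3 (pos 1, char 'd'): match length 0
  offset=4 (pos 0, char 'c'): match length 0
Longest match has length 2 at offset 2.
next_char = character at position 4 + 2 = 6 -> 'd'

Best match: offset=2, length=2 (matching 'fd' starting at position 2)
LZ77 triple: (2, 2, 'd')


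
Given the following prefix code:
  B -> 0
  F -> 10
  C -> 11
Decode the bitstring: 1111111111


Decoding step by step:
Bits 11 -> C
Bits 11 -> C
Bits 11 -> C
Bits 11 -> C
Bits 11 -> C


Decoded message: CCCCC


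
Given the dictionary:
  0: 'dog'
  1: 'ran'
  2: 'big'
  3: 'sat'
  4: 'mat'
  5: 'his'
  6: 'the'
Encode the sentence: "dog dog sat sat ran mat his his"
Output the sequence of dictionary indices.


Look up each word in the dictionary:
  'dog' -> 0
  'dog' -> 0
  'sat' -> 3
  'sat' -> 3
  'ran' -> 1
  'mat' -> 4
  'his' -> 5
  'his' -> 5

Encoded: [0, 0, 3, 3, 1, 4, 5, 5]


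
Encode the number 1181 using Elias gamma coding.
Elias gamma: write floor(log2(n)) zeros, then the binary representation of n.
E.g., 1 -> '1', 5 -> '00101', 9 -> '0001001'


num_bits = floor(log2(1181)) + 1 = 11
leading_zeros = num_bits - 1 = 10
binary(1181) = 10010011101

Elias gamma(1181) = '0000000000' + '10010011101' = 000000000010010011101 (21 bits)


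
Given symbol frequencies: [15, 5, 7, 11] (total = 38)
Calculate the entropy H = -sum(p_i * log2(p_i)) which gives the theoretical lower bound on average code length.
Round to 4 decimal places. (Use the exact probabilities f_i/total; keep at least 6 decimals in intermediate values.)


Per-symbol terms -p_i * log2(p_i) with p_i = f_i/38:
  p = 15/38 = 0.394737: log2(p) = -1.341037, -p*log2(p) = 0.529357
  p = 5/38 = 0.131579: log2(p) = -2.925999, -p*log2(p) = 0.385000
  p = 7/38 = 0.184211: log2(p) = -2.440573, -p*log2(p) = 0.449579
  p = 11/38 = 0.289474: log2(p) = -1.788496, -p*log2(p) = 0.517722
H = 0.529357 + 0.385000 + 0.449579 + 0.517722 = 1.881658

H = 1.8817 bits/symbol


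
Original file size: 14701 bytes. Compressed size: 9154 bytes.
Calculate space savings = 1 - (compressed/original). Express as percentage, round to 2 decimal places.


ratio = compressed/original = 9154/14701 = 0.622679
savings = 1 - ratio = 1 - 0.622679 = 0.377321
as a percentage: 0.377321 * 100 = 37.73%

Space savings = 1 - 9154/14701 = 37.73%


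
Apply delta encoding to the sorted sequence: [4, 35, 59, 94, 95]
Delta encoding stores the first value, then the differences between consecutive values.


First value: 4
Deltas:
  35 - 4 = 31
  59 - 35 = 24
  94 - 59 = 35
  95 - 94 = 1


Delta encoded: [4, 31, 24, 35, 1]


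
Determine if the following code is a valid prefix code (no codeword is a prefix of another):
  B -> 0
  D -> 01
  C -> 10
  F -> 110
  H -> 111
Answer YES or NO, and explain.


Checking each pair (does one codeword prefix another?):
  B='0' vs D='01': prefix -- VIOLATION

NO -- this is NOT a valid prefix code. B (0) is a prefix of D (01).


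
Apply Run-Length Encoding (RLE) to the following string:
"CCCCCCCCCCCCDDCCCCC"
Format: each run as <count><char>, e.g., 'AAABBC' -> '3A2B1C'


Scanning runs left to right:
  i=0: run of 'C' x 12 -> '12C'
  i=12: run of 'D' x 2 -> '2D'
  i=14: run of 'C' x 5 -> '5C'

RLE = 12C2D5C


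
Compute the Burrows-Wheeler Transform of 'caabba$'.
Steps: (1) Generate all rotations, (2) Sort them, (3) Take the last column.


Rotations (sorted):
  0: $caabba -> last char: a
  1: a$caabb -> last char: b
  2: aabba$c -> last char: c
  3: abba$ca -> last char: a
  4: ba$caab -> last char: b
  5: bba$caa -> last char: a
  6: caabba$ -> last char: $


BWT = abcaba$


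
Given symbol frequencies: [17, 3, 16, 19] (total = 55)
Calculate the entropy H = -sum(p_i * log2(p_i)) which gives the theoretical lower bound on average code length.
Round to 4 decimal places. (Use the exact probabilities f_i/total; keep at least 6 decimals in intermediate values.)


Per-symbol terms -p_i * log2(p_i) with p_i = f_i/55:
  p = 17/55 = 0.309091: log2(p) = -1.693897, -p*log2(p) = 0.523568
  p = 3/55 = 0.054545: log2(p) = -4.196397, -p*log2(p) = 0.228894
  p = 16/55 = 0.290909: log2(p) = -1.781360, -p*log2(p) = 0.518214
  p = 19/55 = 0.345455: log2(p) = -1.533432, -p*log2(p) = 0.529731
H = 0.523568 + 0.228894 + 0.518214 + 0.529731 = 1.800407

H = 1.8004 bits/symbol


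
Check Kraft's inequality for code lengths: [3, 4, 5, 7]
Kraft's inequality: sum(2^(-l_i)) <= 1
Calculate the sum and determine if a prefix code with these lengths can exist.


Sum = 2^(-3) + 2^(-4) + 2^(-5) + 2^(-7)
    = 0.125 + 0.0625 + 0.03125 + 0.0078125
    = 29/128 = 0.2265625
Since 0.2265625 <= 1, Kraft's inequality IS satisfied.
A prefix code with these lengths CAN exist.

Kraft sum = 0.2265625. Satisfied.


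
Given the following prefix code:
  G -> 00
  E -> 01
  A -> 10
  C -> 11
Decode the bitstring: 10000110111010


Decoding step by step:
Bits 10 -> A
Bits 00 -> G
Bits 01 -> E
Bits 10 -> A
Bits 11 -> C
Bits 10 -> A
Bits 10 -> A


Decoded message: AGEACAA


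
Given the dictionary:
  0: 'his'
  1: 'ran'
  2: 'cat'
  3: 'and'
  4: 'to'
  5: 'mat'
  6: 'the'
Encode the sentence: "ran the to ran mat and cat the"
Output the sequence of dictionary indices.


Look up each word in the dictionary:
  'ran' -> 1
  'the' -> 6
  'to' -> 4
  'ran' -> 1
  'mat' -> 5
  'and' -> 3
  'cat' -> 2
  'the' -> 6

Encoded: [1, 6, 4, 1, 5, 3, 2, 6]


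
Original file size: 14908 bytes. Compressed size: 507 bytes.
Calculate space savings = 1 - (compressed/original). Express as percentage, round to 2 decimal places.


ratio = compressed/original = 507/14908 = 0.034009
savings = 1 - ratio = 1 - 0.034009 = 0.965991
as a percentage: 0.965991 * 100 = 96.6%

Space savings = 1 - 507/14908 = 96.6%


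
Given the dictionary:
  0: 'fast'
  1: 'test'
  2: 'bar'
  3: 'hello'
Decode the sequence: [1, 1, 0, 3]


Look up each index in the dictionary:
  1 -> 'test'
  1 -> 'test'
  0 -> 'fast'
  3 -> 'hello'

Decoded: "test test fast hello"


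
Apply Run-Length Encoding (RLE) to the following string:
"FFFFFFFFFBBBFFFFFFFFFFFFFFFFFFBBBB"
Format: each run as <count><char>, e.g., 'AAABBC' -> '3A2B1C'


Scanning runs left to right:
  i=0: run of 'F' x 9 -> '9F'
  i=9: run of 'B' x 3 -> '3B'
  i=12: run of 'F' x 18 -> '18F'
  i=30: run of 'B' x 4 -> '4B'

RLE = 9F3B18F4B


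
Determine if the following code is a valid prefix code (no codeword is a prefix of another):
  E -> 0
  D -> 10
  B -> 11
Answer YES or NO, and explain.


Checking each pair (does one codeword prefix another?):
  E='0' vs D='10': no prefix
  E='0' vs B='11': no prefix
  D='10' vs E='0': no prefix
  D='10' vs B='11': no prefix
  B='11' vs E='0': no prefix
  B='11' vs D='10': no prefix
No violation found over all pairs.

YES -- this is a valid prefix code. No codeword is a prefix of any other codeword.


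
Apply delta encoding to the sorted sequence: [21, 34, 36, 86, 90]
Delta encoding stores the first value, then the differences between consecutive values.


First value: 21
Deltas:
  34 - 21 = 13
  36 - 34 = 2
  86 - 36 = 50
  90 - 86 = 4


Delta encoded: [21, 13, 2, 50, 4]


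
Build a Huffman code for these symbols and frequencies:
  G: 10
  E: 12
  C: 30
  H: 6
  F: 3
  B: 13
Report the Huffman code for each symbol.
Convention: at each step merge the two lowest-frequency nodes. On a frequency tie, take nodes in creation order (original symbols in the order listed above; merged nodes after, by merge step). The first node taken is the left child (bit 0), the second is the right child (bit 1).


Huffman tree construction:
Step 1: Merge F(3) + H(6) = 9
Step 2: Merge (F+H)(9) + G(10) = 19
Step 3: Merge E(12) + B(13) = 25
Step 4: Merge ((F+H)+G)(19) + (E+B)(25) = 44
Step 5: Merge C(30) + (((F+H)+G)+(E+B))(44) = 74
Read each symbol's code off the tree from the root (left child = 0, right child = 1).

Codes:
  G: 101 (length 3)
  E: 110 (length 3)
  C: 0 (length 1)
  H: 1001 (length 4)
  F: 1000 (length 4)
  B: 111 (length 3)
Average code length: 171/74 = 2.3108 bits/symbol
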